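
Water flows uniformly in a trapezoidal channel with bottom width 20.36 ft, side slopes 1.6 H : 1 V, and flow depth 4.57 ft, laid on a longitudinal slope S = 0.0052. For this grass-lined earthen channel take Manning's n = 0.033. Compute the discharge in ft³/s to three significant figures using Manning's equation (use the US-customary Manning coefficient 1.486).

922 ft³/s

A = (b + z·y)·y = (20.36 + 1.6×4.57)×4.57 = 126.5 ft²
P = b + 2y√(1+z²) = 20.36 + 2×4.57×√(1+1.6²) = 37.61 ft
R = A/P = 126.5/37.61 = 3.363 ft
Q = (1.486/n)·A·R^(2/3)·S^(1/2) = (1.486/0.033) × 126.5 × 3.363^(2/3) × 0.0052^(1/2) = 921.7 ft³/s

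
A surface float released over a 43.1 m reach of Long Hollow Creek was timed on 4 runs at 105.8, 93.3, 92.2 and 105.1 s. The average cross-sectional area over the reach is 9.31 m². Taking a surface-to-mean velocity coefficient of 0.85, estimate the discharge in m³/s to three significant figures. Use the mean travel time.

3.44 m³/s

t̄ = (105.8 + 93.3 + 92.2 + 105.1) / 4 = 99.1 s
v_surface = L / t̄ = 43.1 / 99.1 = 0.4349 m/s
v_mean = 0.85 × 0.4349 = 0.3697 m/s
Q = A × v_mean = 9.31 × 0.3697 = 3.442 m³/s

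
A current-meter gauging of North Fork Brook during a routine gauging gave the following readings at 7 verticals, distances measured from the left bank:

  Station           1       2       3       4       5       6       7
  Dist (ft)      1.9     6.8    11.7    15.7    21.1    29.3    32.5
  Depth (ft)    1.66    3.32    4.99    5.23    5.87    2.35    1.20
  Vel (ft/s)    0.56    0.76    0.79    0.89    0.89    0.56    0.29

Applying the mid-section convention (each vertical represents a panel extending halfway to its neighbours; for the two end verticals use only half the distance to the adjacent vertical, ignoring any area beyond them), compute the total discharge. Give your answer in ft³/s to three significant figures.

97.6 ft³/s

w_1 = (6.8 − 1.9)/2 = 2.45 ft; q_1 = 0.56 × 1.66 × 2.45 = 2.278 ft³/s
w_2 = (11.7 − 1.9)/2 = 4.9 ft; q_2 = 0.76 × 3.32 × 4.9 = 12.36 ft³/s
w_3 = (15.7 − 6.8)/2 = 4.45 ft; q_3 = 0.79 × 4.99 × 4.45 = 17.54 ft³/s
w_4 = (21.1 − 11.7)/2 = 4.7 ft; q_4 = 0.89 × 5.23 × 4.7 = 21.88 ft³/s
w_5 = (29.3 − 15.7)/2 = 6.8 ft; q_5 = 0.89 × 5.87 × 6.8 = 35.53 ft³/s
w_6 = (32.5 − 21.1)/2 = 5.7 ft; q_6 = 0.56 × 2.35 × 5.7 = 7.501 ft³/s
w_7 = (32.5 − 29.3)/2 = 1.6 ft; q_7 = 0.29 × 1.20 × 1.6 = 0.5568 ft³/s
Q = Σ qᵢ = 97.64 ft³/s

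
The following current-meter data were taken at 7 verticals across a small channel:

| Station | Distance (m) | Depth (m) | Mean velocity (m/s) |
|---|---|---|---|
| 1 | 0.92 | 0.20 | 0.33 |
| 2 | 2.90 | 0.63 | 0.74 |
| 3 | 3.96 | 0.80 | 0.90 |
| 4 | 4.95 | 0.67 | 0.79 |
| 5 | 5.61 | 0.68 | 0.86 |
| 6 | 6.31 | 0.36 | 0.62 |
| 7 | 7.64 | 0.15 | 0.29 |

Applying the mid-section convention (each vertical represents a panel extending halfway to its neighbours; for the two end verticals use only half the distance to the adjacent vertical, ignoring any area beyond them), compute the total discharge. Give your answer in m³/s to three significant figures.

w_1 = (2.90 − 0.92)/2 = 0.99 m; q_1 = 0.33 × 0.20 × 0.99 = 0.06534 m³/s
w_2 = (3.96 − 0.92)/2 = 1.52 m; q_2 = 0.74 × 0.63 × 1.52 = 0.7086 m³/s
w_3 = (4.95 − 2.90)/2 = 1.025 m; q_3 = 0.90 × 0.80 × 1.025 = 0.7380 m³/s
w_4 = (5.61 − 3.96)/2 = 0.825 m; q_4 = 0.79 × 0.67 × 0.825 = 0.4367 m³/s
w_5 = (6.31 − 4.95)/2 = 0.68 m; q_5 = 0.86 × 0.68 × 0.68 = 0.3977 m³/s
w_6 = (7.64 − 5.61)/2 = 1.015 m; q_6 = 0.62 × 0.36 × 1.015 = 0.2265 m³/s
w_7 = (7.64 − 6.31)/2 = 0.665 m; q_7 = 0.29 × 0.15 × 0.665 = 0.02893 m³/s
Q = Σ qᵢ = 2.602 m³/s

2.60 m³/s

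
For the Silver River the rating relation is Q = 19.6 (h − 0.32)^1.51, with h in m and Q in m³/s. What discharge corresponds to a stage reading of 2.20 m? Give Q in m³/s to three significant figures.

50.8 m³/s

Q = 19.6 × (2.20 − 0.32)^1.51 = 19.6 × 1.88^1.51 = 50.84 m³/s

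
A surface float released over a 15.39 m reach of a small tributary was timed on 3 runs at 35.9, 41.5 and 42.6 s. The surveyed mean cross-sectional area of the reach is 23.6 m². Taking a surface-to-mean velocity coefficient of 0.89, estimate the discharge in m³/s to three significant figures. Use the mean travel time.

t̄ = (35.9 + 41.5 + 42.6) / 3 = 40 s
v_surface = L / t̄ = 15.39 / 40 = 0.3848 m/s
v_mean = 0.89 × 0.3848 = 0.3424 m/s
Q = A × v_mean = 23.6 × 0.3424 = 8.081 m³/s

8.08 m³/s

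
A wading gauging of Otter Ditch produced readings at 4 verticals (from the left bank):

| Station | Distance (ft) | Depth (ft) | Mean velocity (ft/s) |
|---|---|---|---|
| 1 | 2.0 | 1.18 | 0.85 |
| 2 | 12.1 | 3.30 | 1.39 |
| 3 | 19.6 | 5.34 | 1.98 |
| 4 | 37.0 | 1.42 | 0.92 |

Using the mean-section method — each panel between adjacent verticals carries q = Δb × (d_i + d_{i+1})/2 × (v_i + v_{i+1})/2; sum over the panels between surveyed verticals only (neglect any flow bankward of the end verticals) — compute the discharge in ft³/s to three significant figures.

Panel 1-2: Δb = 10.1 ft, d̄ = (1.18+3.30)/2 = 2.24, v̄ = (0.85+1.39)/2 = 1.12 → q = 10.1×2.24×1.12 = 25.34 ft³/s
Panel 2-3: Δb = 7.5 ft, d̄ = (3.30+5.34)/2 = 4.32, v̄ = (1.39+1.98)/2 = 1.685 → q = 7.5×4.32×1.685 = 54.59 ft³/s
Panel 3-4: Δb = 17.4 ft, d̄ = (5.34+1.42)/2 = 3.38, v̄ = (1.98+0.92)/2 = 1.45 → q = 17.4×3.38×1.45 = 85.28 ft³/s
Q = Σ q = 165.2 ft³/s

165 ft³/s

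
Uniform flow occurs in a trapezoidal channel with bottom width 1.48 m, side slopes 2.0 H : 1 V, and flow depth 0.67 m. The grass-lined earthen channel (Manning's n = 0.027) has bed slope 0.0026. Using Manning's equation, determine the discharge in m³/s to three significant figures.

A = (b + z·y)·y = (1.48 + 2.0×0.67)×0.67 = 1.889 m²
P = b + 2y√(1+z²) = 1.48 + 2×0.67×√(1+2.0²) = 4.476 m
R = A/P = 1.889/4.476 = 0.4221 m
Q = (1/n)·A·R^(2/3)·S^(1/2) = (1/0.027) × 1.889 × 0.4221^(2/3) × 0.0026^(1/2) = 2.008 m³/s

2.01 m³/s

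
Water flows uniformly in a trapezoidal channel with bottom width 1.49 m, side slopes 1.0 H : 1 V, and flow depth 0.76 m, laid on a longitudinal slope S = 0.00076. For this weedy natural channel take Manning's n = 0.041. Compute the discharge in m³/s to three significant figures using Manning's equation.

0.695 m³/s

A = (b + z·y)·y = (1.49 + 1.0×0.76)×0.76 = 1.710 m²
P = b + 2y√(1+z²) = 1.49 + 2×0.76×√(1+1.0²) = 3.640 m
R = A/P = 1.710/3.640 = 0.4698 m
Q = (1/n)·A·R^(2/3)·S^(1/2) = (1/0.041) × 1.710 × 0.4698^(2/3) × 0.00076^(1/2) = 0.6949 m³/s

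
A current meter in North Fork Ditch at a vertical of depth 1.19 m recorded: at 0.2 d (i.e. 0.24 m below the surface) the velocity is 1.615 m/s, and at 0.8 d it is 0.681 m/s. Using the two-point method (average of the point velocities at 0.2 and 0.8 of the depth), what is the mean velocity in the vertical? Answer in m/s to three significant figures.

1.15 m/s

v̄ = (1.615 + 0.681) / 2 = 1.148 m/s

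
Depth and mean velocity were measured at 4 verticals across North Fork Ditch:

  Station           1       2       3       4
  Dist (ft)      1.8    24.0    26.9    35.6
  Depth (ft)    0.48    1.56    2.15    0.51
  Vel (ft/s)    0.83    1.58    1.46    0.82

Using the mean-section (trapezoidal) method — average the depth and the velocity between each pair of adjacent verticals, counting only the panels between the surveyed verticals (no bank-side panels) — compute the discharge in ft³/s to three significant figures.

48.7 ft³/s

Panel 1-2: Δb = 22.2 ft, d̄ = (0.48+1.56)/2 = 1.02, v̄ = (0.83+1.58)/2 = 1.205 → q = 22.2×1.02×1.205 = 27.29 ft³/s
Panel 2-3: Δb = 2.9 ft, d̄ = (1.56+2.15)/2 = 1.855, v̄ = (1.58+1.46)/2 = 1.52 → q = 2.9×1.855×1.52 = 8.177 ft³/s
Panel 3-4: Δb = 8.7 ft, d̄ = (2.15+0.51)/2 = 1.33, v̄ = (1.46+0.82)/2 = 1.14 → q = 8.7×1.33×1.14 = 13.19 ft³/s
Q = Σ q = 48.65 ft³/s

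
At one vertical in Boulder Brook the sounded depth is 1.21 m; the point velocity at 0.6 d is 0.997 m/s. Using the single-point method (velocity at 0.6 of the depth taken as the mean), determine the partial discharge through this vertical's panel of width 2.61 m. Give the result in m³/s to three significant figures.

v̄ = v₀.₆ = 0.997 m/s
q = v̄ × d × w = 0.9970 × 1.21 × 2.61 = 3.149 m³/s

3.15 m³/s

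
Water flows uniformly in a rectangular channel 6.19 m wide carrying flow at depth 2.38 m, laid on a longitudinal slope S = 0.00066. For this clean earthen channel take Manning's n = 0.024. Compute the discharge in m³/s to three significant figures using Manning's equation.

A = b·y = 6.19 × 2.38 = 14.73 m²
P = b + 2y = 6.19 + 2×2.38 = 10.95 m
R = A/P = 14.73/10.95 = 1.345 m
Q = (1/n)·A·R^(2/3)·S^(1/2) = (1/0.024) × 14.73 × 1.345^(2/3) × 0.00066^(1/2) = 19.22 m³/s

19.2 m³/s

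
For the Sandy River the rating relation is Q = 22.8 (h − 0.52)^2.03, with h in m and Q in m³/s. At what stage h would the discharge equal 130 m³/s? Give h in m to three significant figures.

h − h₀ = (Q/C)^(1/b) = (130/22.8)^(1/2.03) = 2.357 m
h = 0.52 + 2.357 = 2.877 m

2.88 m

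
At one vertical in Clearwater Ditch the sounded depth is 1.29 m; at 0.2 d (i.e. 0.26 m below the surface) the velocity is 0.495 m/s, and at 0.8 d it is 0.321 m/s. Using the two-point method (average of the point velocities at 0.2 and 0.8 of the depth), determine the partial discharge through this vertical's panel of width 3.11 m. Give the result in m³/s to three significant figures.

1.64 m³/s

v̄ = (0.495 + 0.321) / 2 = 0.4080 m/s
q = v̄ × d × w = 0.4080 × 1.29 × 3.11 = 1.637 m³/s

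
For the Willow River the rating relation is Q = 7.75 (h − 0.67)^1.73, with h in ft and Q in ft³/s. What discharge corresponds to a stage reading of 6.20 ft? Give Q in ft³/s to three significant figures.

149 ft³/s

Q = 7.75 × (6.20 − 0.67)^1.73 = 7.75 × 5.53^1.73 = 149.4 ft³/s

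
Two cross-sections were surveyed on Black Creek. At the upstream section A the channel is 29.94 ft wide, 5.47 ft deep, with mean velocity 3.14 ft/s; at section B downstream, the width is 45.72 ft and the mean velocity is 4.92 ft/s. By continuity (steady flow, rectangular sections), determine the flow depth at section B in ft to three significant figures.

Q = A₁V₁ = (29.94×5.47) × 3.14 = 514.2 ft³/s
d₂ = Q/(b₂ V₂) = 514.2/(45.72×4.92) = 2.286 ft

2.29 ft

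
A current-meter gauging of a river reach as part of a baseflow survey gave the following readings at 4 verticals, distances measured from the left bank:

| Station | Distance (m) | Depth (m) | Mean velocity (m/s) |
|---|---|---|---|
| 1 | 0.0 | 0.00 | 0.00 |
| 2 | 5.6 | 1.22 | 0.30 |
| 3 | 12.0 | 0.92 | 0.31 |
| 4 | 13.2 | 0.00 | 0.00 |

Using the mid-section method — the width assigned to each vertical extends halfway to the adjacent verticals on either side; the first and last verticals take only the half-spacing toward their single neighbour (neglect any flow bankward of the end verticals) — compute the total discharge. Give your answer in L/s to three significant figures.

3280 L/s

w_2 = (12.0 − 0.0)/2 = 6 m; q_2 = 0.30 × 1.22 × 6 = 2.196 m³/s
w_3 = (13.2 − 5.6)/2 = 3.8 m; q_3 = 0.31 × 0.92 × 3.8 = 1.084 m³/s
Stations 1, 4 contribute zero (depth or velocity is 0).
Q = Σ qᵢ = 3.280 m³/s
= 3.280 × 1000 = 3280 L/s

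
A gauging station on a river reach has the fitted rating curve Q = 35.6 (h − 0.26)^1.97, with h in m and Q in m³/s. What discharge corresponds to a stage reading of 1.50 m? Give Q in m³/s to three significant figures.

Q = 35.6 × (1.50 − 0.26)^1.97 = 35.6 × 1.24^1.97 = 54.39 m³/s

54.4 m³/s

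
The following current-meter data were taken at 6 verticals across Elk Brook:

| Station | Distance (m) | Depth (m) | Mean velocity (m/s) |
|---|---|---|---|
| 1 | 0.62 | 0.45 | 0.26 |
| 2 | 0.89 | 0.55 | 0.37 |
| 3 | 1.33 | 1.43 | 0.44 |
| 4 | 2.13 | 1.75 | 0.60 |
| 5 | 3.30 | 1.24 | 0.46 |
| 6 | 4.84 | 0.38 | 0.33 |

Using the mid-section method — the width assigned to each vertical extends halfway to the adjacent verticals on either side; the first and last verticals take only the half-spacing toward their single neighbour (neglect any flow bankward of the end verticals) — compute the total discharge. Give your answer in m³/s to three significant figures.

2.38 m³/s

w_1 = (0.89 − 0.62)/2 = 0.135 m; q_1 = 0.26 × 0.45 × 0.135 = 0.01580 m³/s
w_2 = (1.33 − 0.62)/2 = 0.355 m; q_2 = 0.37 × 0.55 × 0.355 = 0.07224 m³/s
w_3 = (2.13 − 0.89)/2 = 0.62 m; q_3 = 0.44 × 1.43 × 0.62 = 0.3901 m³/s
w_4 = (3.30 − 1.33)/2 = 0.985 m; q_4 = 0.60 × 1.75 × 0.985 = 1.034 m³/s
w_5 = (4.84 − 2.13)/2 = 1.355 m; q_5 = 0.46 × 1.24 × 1.355 = 0.7729 m³/s
w_6 = (4.84 − 3.30)/2 = 0.77 m; q_6 = 0.33 × 0.38 × 0.77 = 0.09656 m³/s
Q = Σ qᵢ = 2.382 m³/s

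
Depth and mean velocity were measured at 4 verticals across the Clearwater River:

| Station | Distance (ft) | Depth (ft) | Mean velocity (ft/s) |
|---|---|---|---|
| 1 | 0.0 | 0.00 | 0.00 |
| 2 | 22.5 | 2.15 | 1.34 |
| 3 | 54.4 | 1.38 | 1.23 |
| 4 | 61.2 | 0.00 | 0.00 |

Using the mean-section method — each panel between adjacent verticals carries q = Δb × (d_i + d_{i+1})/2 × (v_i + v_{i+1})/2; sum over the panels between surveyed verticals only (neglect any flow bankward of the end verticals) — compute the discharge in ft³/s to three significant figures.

91.4 ft³/s

Panel 1-2: Δb = 22.5 ft, d̄ = (0.00+2.15)/2 = 1.075, v̄ = (0.00+1.34)/2 = 0.67 → q = 22.5×1.075×0.67 = 16.21 ft³/s
Panel 2-3: Δb = 31.9 ft, d̄ = (2.15+1.38)/2 = 1.765, v̄ = (1.34+1.23)/2 = 1.285 → q = 31.9×1.765×1.285 = 72.35 ft³/s
Panel 3-4: Δb = 6.8 ft, d̄ = (1.38+0.00)/2 = 0.69, v̄ = (1.23+0.00)/2 = 0.615 → q = 6.8×0.69×0.615 = 2.886 ft³/s
Q = Σ q = 91.44 ft³/s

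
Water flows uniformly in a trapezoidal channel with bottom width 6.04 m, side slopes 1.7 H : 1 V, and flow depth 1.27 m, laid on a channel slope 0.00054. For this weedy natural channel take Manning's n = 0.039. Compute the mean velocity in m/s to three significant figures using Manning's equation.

A = (b + z·y)·y = (6.04 + 1.7×1.27)×1.27 = 10.41 m²
P = b + 2y√(1+z²) = 6.04 + 2×1.27×√(1+1.7²) = 11.05 m
R = A/P = 10.41/11.05 = 0.9424 m
Q = (1/n)·A·R^(2/3)·S^(1/2) = (1/0.039) × 10.41 × 0.9424^(2/3) × 0.00054^(1/2) = 5.964 m³/s
V = Q/A = 5.964/10.41 = 0.5727 m/s

0.573 m/s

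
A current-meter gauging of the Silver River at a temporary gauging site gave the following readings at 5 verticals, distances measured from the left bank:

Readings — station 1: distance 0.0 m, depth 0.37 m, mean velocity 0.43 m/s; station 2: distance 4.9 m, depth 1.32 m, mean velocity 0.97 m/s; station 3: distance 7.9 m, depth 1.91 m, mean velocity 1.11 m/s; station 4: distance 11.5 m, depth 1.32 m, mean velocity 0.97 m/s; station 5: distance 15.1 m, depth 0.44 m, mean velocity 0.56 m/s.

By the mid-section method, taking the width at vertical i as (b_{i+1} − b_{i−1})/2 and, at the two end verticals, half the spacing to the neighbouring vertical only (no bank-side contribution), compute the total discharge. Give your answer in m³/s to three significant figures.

17.5 m³/s

w_1 = (4.9 − 0.0)/2 = 2.45 m; q_1 = 0.43 × 0.37 × 2.45 = 0.3898 m³/s
w_2 = (7.9 − 0.0)/2 = 3.95 m; q_2 = 0.97 × 1.32 × 3.95 = 5.058 m³/s
w_3 = (11.5 − 4.9)/2 = 3.3 m; q_3 = 1.11 × 1.91 × 3.3 = 6.996 m³/s
w_4 = (15.1 − 7.9)/2 = 3.6 m; q_4 = 0.97 × 1.32 × 3.6 = 4.609 m³/s
w_5 = (15.1 − 11.5)/2 = 1.8 m; q_5 = 0.56 × 0.44 × 1.8 = 0.4435 m³/s
Q = Σ qᵢ = 17.50 m³/s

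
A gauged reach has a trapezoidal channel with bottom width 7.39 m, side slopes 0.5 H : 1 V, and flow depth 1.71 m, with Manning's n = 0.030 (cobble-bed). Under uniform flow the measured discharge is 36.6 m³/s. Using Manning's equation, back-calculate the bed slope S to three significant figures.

A = (b + z·y)·y = (7.39 + 0.5×1.71)×1.71 = 14.10 m²
P = b + 2y√(1+z²) = 7.39 + 2×1.71×√(1+0.5²) = 11.21 m
R = A/P = 14.10/11.21 = 1.257 m
S = (Q·n / (1·A·R^(2/3)))² = (36.6×0.030 / (1×14.10×1.165))² = 0.004469

0.00447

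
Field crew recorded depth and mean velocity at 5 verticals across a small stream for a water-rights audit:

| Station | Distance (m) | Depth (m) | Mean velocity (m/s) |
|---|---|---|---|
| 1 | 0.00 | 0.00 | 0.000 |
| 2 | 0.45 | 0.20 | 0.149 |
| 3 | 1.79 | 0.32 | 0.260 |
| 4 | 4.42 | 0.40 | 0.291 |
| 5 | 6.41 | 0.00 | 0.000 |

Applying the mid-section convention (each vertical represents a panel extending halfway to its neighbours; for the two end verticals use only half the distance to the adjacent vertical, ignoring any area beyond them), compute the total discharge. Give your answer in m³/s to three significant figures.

0.461 m³/s

w_2 = (1.79 − 0.00)/2 = 0.895 m; q_2 = 0.149 × 0.20 × 0.895 = 0.02667 m³/s
w_3 = (4.42 − 0.45)/2 = 1.985 m; q_3 = 0.260 × 0.32 × 1.985 = 0.1652 m³/s
w_4 = (6.41 − 1.79)/2 = 2.31 m; q_4 = 0.291 × 0.40 × 2.31 = 0.2689 m³/s
Stations 1, 5 contribute zero (depth or velocity is 0).
Q = Σ qᵢ = 0.4607 m³/s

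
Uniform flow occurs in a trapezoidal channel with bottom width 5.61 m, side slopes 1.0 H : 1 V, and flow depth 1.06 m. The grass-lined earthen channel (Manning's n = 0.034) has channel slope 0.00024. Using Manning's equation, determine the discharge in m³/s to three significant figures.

2.83 m³/s

A = (b + z·y)·y = (5.61 + 1.0×1.06)×1.06 = 7.070 m²
P = b + 2y√(1+z²) = 5.61 + 2×1.06×√(1+1.0²) = 8.608 m
R = A/P = 7.070/8.608 = 0.8213 m
Q = (1/n)·A·R^(2/3)·S^(1/2) = (1/0.034) × 7.070 × 0.8213^(2/3) × 0.00024^(1/2) = 2.825 m³/s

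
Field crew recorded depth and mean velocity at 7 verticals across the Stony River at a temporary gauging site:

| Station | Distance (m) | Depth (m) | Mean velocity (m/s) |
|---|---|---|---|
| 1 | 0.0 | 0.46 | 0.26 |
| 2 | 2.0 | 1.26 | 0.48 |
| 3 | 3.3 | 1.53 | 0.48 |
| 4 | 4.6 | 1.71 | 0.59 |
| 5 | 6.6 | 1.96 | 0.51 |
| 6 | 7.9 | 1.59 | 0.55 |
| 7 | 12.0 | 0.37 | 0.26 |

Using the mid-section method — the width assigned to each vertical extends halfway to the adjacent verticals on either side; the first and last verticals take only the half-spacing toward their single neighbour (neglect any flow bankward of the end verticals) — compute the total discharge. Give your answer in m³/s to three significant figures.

w_1 = (2.0 − 0.0)/2 = 1 m; q_1 = 0.26 × 0.46 × 1 = 0.1196 m³/s
w_2 = (3.3 − 0.0)/2 = 1.65 m; q_2 = 0.48 × 1.26 × 1.65 = 0.9979 m³/s
w_3 = (4.6 − 2.0)/2 = 1.3 m; q_3 = 0.48 × 1.53 × 1.3 = 0.9547 m³/s
w_4 = (6.6 − 3.3)/2 = 1.65 m; q_4 = 0.59 × 1.71 × 1.65 = 1.665 m³/s
w_5 = (7.9 − 4.6)/2 = 1.65 m; q_5 = 0.51 × 1.96 × 1.65 = 1.649 m³/s
w_6 = (12.0 − 6.6)/2 = 2.7 m; q_6 = 0.55 × 1.59 × 2.7 = 2.361 m³/s
w_7 = (12.0 − 7.9)/2 = 2.05 m; q_7 = 0.26 × 0.37 × 2.05 = 0.1972 m³/s
Q = Σ qᵢ = 7.945 m³/s

7.94 m³/s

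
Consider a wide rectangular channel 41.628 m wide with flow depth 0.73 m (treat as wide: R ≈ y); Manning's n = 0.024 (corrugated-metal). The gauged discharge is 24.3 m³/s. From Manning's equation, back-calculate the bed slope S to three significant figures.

A = b·y = 41.628 × 0.73 = 30.39 m²
Wide channel: R ≈ y = 0.73 m
S = (Q·n / (1·A·R^(2/3)))² = (24.3×0.024 / (1×30.39×0.8107))² = 0.0005603

0.000560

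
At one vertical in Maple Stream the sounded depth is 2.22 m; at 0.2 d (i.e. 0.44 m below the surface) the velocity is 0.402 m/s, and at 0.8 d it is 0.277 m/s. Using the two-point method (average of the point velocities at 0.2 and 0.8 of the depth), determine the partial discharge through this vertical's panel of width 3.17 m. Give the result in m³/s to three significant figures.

v̄ = (0.402 + 0.277) / 2 = 0.3395 m/s
q = v̄ × d × w = 0.3395 × 2.22 × 3.17 = 2.389 m³/s

2.39 m³/s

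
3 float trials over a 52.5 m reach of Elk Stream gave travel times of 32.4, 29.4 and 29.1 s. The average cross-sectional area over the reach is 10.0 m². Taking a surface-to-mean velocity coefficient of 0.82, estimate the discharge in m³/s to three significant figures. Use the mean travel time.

14.2 m³/s

t̄ = (32.4 + 29.4 + 29.1) / 3 = 30.3 s
v_surface = L / t̄ = 52.5 / 30.3 = 1.733 m/s
v_mean = 0.82 × 1.733 = 1.421 m/s
Q = A × v_mean = 10.0 × 1.421 = 14.21 m³/s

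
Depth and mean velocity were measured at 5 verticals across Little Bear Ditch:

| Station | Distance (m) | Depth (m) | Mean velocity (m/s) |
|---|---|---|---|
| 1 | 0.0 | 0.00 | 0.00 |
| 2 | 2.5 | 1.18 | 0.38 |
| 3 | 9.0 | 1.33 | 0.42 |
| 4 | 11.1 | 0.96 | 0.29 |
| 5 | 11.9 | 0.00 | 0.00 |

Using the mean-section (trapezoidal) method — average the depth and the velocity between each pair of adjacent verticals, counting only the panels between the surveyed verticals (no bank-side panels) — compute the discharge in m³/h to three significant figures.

Panel 1-2: Δb = 2.5 m, d̄ = (0.00+1.18)/2 = 0.59, v̄ = (0.00+0.38)/2 = 0.19 → q = 2.5×0.59×0.19 = 0.2803 m³/s
Panel 2-3: Δb = 6.5 m, d̄ = (1.18+1.33)/2 = 1.255, v̄ = (0.38+0.42)/2 = 0.4 → q = 6.5×1.255×0.4 = 3.263 m³/s
Panel 3-4: Δb = 2.1 m, d̄ = (1.33+0.96)/2 = 1.145, v̄ = (0.42+0.29)/2 = 0.355 → q = 2.1×1.145×0.355 = 0.8536 m³/s
Panel 4-5: Δb = 0.8 m, d̄ = (0.96+0.00)/2 = 0.48, v̄ = (0.29+0.00)/2 = 0.145 → q = 0.8×0.48×0.145 = 0.05568 m³/s
Q = Σ q = 4.453 m³/s
= 4.453 × 3600 = 16030 m³/h

16000 m³/h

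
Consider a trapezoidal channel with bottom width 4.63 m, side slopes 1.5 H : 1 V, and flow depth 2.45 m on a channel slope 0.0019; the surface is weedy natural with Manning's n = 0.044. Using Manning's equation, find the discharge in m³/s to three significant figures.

A = (b + z·y)·y = (4.63 + 1.5×2.45)×2.45 = 20.35 m²
P = b + 2y√(1+z²) = 4.63 + 2×2.45×√(1+1.5²) = 13.46 m
R = A/P = 20.35/13.46 = 1.511 m
Q = (1/n)·A·R^(2/3)·S^(1/2) = (1/0.044) × 20.35 × 1.511^(2/3) × 0.0019^(1/2) = 26.55 m³/s

26.5 m³/s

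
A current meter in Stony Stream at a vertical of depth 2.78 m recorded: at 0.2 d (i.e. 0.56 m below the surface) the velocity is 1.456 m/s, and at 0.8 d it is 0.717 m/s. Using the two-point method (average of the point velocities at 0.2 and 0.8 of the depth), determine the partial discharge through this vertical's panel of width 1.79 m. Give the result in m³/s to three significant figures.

v̄ = (1.456 + 0.717) / 2 = 1.087 m/s
q = v̄ × d × w = 1.087 × 2.78 × 1.79 = 5.407 m³/s

5.41 m³/s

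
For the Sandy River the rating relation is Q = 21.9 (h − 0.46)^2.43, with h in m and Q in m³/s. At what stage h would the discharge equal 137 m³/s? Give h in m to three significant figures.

h − h₀ = (Q/C)^(1/b) = (137/21.9)^(1/2.43) = 2.127 m
h = 0.46 + 2.127 = 2.587 m

2.59 m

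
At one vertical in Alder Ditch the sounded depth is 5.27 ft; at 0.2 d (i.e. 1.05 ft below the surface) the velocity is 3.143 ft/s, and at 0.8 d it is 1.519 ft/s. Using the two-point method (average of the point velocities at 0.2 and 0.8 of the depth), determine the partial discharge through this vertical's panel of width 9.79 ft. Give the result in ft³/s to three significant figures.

120 ft³/s

v̄ = (3.143 + 1.519) / 2 = 2.331 ft/s
q = v̄ × d × w = 2.331 × 5.27 × 9.79 = 120.3 ft³/s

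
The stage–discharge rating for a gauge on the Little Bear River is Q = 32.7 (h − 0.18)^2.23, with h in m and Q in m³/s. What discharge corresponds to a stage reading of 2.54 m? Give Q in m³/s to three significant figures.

Q = 32.7 × (2.54 − 0.18)^2.23 = 32.7 × 2.36^2.23 = 221.9 m³/s

222 m³/s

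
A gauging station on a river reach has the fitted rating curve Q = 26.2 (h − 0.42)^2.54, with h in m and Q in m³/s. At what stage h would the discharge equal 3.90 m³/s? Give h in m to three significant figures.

h − h₀ = (Q/C)^(1/b) = (3.90/26.2)^(1/2.54) = 0.4724 m
h = 0.42 + 0.4724 = 0.8924 m

0.892 m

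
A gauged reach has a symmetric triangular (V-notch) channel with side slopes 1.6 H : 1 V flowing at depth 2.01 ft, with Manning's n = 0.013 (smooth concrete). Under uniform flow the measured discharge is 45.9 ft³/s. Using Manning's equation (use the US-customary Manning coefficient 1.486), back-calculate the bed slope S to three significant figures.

0.00478

A = z·y² = 1.6×2.01² = 6.464 ft²
P = 2y√(1+z²) = 2×2.01×√(1+1.6²) = 7.585 ft
R = A/P = 6.464/7.585 = 0.8522 ft
S = (Q·n / (1.486·A·R^(2/3)))² = (45.9×0.013 / (1.486×6.464×0.8989))² = 0.004776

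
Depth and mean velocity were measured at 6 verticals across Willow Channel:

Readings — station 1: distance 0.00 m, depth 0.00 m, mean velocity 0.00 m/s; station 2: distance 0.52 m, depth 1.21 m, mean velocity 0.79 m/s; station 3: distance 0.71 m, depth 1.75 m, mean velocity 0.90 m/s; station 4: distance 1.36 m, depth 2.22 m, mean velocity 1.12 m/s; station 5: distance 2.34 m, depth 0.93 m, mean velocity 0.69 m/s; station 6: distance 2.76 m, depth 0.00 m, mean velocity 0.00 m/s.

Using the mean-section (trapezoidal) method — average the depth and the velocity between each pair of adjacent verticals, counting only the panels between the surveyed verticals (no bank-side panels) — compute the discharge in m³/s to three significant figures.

3.13 m³/s

Panel 1-2: Δb = 0.52 m, d̄ = (0.00+1.21)/2 = 0.605, v̄ = (0.00+0.79)/2 = 0.395 → q = 0.52×0.605×0.395 = 0.1243 m³/s
Panel 2-3: Δb = 0.19 m, d̄ = (1.21+1.75)/2 = 1.48, v̄ = (0.79+0.90)/2 = 0.845 → q = 0.19×1.48×0.845 = 0.2376 m³/s
Panel 3-4: Δb = 0.65 m, d̄ = (1.75+2.22)/2 = 1.985, v̄ = (0.90+1.12)/2 = 1.01 → q = 0.65×1.985×1.01 = 1.303 m³/s
Panel 4-5: Δb = 0.98 m, d̄ = (2.22+0.93)/2 = 1.575, v̄ = (1.12+0.69)/2 = 0.905 → q = 0.98×1.575×0.905 = 1.397 m³/s
Panel 5-6: Δb = 0.42 m, d̄ = (0.93+0.00)/2 = 0.465, v̄ = (0.69+0.00)/2 = 0.345 → q = 0.42×0.465×0.345 = 0.06738 m³/s
Q = Σ q = 3.129 m³/s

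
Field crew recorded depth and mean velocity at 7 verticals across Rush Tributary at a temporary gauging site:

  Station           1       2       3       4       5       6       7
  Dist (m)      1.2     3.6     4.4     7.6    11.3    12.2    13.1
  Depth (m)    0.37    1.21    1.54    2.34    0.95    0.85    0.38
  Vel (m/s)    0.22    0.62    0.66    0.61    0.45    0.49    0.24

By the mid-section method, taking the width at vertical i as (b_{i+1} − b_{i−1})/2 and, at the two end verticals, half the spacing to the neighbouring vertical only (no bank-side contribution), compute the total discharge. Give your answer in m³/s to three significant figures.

w_1 = (3.6 − 1.2)/2 = 1.2 m; q_1 = 0.22 × 0.37 × 1.2 = 0.09768 m³/s
w_2 = (4.4 − 1.2)/2 = 1.6 m; q_2 = 0.62 × 1.21 × 1.6 = 1.200 m³/s
w_3 = (7.6 − 3.6)/2 = 2 m; q_3 = 0.66 × 1.54 × 2 = 2.033 m³/s
w_4 = (11.3 − 4.4)/2 = 3.45 m; q_4 = 0.61 × 2.34 × 3.45 = 4.925 m³/s
w_5 = (12.2 − 7.6)/2 = 2.3 m; q_5 = 0.45 × 0.95 × 2.3 = 0.9833 m³/s
w_6 = (13.1 − 11.3)/2 = 0.9 m; q_6 = 0.49 × 0.85 × 0.9 = 0.3749 m³/s
w_7 = (13.1 − 12.2)/2 = 0.45 m; q_7 = 0.24 × 0.38 × 0.45 = 0.04104 m³/s
Q = Σ qᵢ = 9.654 m³/s

9.65 m³/s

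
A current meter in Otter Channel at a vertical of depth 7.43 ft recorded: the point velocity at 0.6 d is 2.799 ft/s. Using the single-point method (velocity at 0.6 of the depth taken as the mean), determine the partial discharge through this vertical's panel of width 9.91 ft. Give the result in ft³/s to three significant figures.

v̄ = v₀.₆ = 2.799 ft/s
q = v̄ × d × w = 2.799 × 7.43 × 9.91 = 206.1 ft³/s

206 ft³/s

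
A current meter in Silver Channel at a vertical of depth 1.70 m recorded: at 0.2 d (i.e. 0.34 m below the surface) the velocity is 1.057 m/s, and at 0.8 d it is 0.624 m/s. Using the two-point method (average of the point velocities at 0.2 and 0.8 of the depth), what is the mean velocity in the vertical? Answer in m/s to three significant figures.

0.841 m/s

v̄ = (1.057 + 0.624) / 2 = 0.8405 m/s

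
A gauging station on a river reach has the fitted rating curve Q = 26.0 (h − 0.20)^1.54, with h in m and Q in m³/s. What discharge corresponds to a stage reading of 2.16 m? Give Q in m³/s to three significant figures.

73.3 m³/s

Q = 26.0 × (2.16 − 0.20)^1.54 = 26.0 × 1.96^1.54 = 73.29 m³/s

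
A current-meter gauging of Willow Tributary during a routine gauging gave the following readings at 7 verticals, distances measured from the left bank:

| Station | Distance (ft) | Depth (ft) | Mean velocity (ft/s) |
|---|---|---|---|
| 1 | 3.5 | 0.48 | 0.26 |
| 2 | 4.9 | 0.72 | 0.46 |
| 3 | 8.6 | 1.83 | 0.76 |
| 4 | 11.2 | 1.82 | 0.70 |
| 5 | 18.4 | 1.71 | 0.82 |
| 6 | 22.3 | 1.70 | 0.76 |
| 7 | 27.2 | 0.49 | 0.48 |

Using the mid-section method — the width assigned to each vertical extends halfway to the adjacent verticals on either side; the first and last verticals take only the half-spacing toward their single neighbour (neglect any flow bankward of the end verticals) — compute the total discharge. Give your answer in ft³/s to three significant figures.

25.6 ft³/s

w_1 = (4.9 − 3.5)/2 = 0.7 ft; q_1 = 0.26 × 0.48 × 0.7 = 0.08736 ft³/s
w_2 = (8.6 − 3.5)/2 = 2.55 ft; q_2 = 0.46 × 0.72 × 2.55 = 0.8446 ft³/s
w_3 = (11.2 − 4.9)/2 = 3.15 ft; q_3 = 0.76 × 1.83 × 3.15 = 4.381 ft³/s
w_4 = (18.4 − 8.6)/2 = 4.9 ft; q_4 = 0.70 × 1.82 × 4.9 = 6.243 ft³/s
w_5 = (22.3 − 11.2)/2 = 5.55 ft; q_5 = 0.82 × 1.71 × 5.55 = 7.782 ft³/s
w_6 = (27.2 − 18.4)/2 = 4.4 ft; q_6 = 0.76 × 1.70 × 4.4 = 5.685 ft³/s
w_7 = (27.2 − 22.3)/2 = 2.45 ft; q_7 = 0.48 × 0.49 × 2.45 = 0.5762 ft³/s
Q = Σ qᵢ = 25.60 ft³/s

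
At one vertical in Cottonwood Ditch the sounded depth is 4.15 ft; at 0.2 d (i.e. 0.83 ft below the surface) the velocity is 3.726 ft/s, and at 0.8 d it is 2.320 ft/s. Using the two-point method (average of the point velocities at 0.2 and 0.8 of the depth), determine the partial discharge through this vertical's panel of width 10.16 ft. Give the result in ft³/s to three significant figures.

127 ft³/s

v̄ = (3.726 + 2.320) / 2 = 3.023 ft/s
q = v̄ × d × w = 3.023 × 4.15 × 10.16 = 127.5 ft³/s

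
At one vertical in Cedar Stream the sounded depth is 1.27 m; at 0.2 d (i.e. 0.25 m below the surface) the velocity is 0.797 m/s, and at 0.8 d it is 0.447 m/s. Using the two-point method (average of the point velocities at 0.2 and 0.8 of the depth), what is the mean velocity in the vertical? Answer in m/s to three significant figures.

v̄ = (0.797 + 0.447) / 2 = 0.6220 m/s

0.622 m/s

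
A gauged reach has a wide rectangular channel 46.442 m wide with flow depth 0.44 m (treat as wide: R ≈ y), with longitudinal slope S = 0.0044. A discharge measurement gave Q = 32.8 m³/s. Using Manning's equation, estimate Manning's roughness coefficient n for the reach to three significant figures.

A = b·y = 46.442 × 0.44 = 20.43 m²
Wide channel: R ≈ y = 0.44 m
n = (1/Q)·A·R^(2/3)·S^(1/2) = (1/32.8) × 20.43 × 0.5785 × 0.06633 = 0.02391

0.0239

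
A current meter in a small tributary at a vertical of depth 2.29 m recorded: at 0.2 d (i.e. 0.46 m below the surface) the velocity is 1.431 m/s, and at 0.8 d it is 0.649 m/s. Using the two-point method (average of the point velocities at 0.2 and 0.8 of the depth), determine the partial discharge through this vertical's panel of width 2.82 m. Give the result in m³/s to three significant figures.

v̄ = (1.431 + 0.649) / 2 = 1.040 m/s
q = v̄ × d × w = 1.040 × 2.29 × 2.82 = 6.716 m³/s

6.72 m³/s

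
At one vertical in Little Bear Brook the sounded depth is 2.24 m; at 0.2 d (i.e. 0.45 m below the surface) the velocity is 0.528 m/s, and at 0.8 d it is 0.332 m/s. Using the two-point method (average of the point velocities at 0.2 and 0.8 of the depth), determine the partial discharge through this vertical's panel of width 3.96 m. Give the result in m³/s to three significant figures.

v̄ = (0.528 + 0.332) / 2 = 0.4300 m/s
q = v̄ × d × w = 0.4300 × 2.24 × 3.96 = 3.814 m³/s

3.81 m³/s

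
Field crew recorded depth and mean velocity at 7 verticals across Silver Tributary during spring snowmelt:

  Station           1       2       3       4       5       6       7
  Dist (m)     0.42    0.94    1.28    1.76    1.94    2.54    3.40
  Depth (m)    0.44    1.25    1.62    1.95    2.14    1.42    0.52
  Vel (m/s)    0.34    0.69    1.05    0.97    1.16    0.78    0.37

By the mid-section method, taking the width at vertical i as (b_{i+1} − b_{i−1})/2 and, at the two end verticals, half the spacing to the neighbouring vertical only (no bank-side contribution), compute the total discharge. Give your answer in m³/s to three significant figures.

w_1 = (0.94 − 0.42)/2 = 0.26 m; q_1 = 0.34 × 0.44 × 0.26 = 0.03890 m³/s
w_2 = (1.28 − 0.42)/2 = 0.43 m; q_2 = 0.69 × 1.25 × 0.43 = 0.3709 m³/s
w_3 = (1.76 − 0.94)/2 = 0.41 m; q_3 = 1.05 × 1.62 × 0.41 = 0.6974 m³/s
w_4 = (1.94 − 1.28)/2 = 0.33 m; q_4 = 0.97 × 1.95 × 0.33 = 0.6242 m³/s
w_5 = (2.54 − 1.76)/2 = 0.39 m; q_5 = 1.16 × 2.14 × 0.39 = 0.9681 m³/s
w_6 = (3.40 − 1.94)/2 = 0.73 m; q_6 = 0.78 × 1.42 × 0.73 = 0.8085 m³/s
w_7 = (3.40 − 2.54)/2 = 0.43 m; q_7 = 0.37 × 0.52 × 0.43 = 0.08273 m³/s
Q = Σ qᵢ = 3.591 m³/s

3.59 m³/s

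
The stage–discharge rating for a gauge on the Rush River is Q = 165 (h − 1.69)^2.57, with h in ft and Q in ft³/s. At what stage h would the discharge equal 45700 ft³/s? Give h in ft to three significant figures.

10.6 ft

h − h₀ = (Q/C)^(1/b) = (45700/165)^(1/2.57) = 8.920 ft
h = 1.69 + 8.920 = 10.61 ft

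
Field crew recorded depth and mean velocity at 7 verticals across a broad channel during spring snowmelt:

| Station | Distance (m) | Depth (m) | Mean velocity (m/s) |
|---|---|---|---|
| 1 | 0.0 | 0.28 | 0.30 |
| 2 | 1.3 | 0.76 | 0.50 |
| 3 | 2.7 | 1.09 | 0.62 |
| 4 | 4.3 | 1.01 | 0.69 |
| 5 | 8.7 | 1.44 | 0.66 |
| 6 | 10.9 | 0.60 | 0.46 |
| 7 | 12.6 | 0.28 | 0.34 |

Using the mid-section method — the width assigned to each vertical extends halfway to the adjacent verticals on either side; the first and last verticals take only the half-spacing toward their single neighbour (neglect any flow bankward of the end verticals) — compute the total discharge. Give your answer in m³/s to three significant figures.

7.43 m³/s

w_1 = (1.3 − 0.0)/2 = 0.65 m; q_1 = 0.30 × 0.28 × 0.65 = 0.05460 m³/s
w_2 = (2.7 − 0.0)/2 = 1.35 m; q_2 = 0.50 × 0.76 × 1.35 = 0.5130 m³/s
w_3 = (4.3 − 1.3)/2 = 1.5 m; q_3 = 0.62 × 1.09 × 1.5 = 1.014 m³/s
w_4 = (8.7 − 2.7)/2 = 3 m; q_4 = 0.69 × 1.01 × 3 = 2.091 m³/s
w_5 = (10.9 − 4.3)/2 = 3.3 m; q_5 = 0.66 × 1.44 × 3.3 = 3.136 m³/s
w_6 = (12.6 − 8.7)/2 = 1.95 m; q_6 = 0.46 × 0.60 × 1.95 = 0.5382 m³/s
w_7 = (12.6 − 10.9)/2 = 0.85 m; q_7 = 0.34 × 0.28 × 0.85 = 0.08092 m³/s
Q = Σ qᵢ = 7.427 m³/s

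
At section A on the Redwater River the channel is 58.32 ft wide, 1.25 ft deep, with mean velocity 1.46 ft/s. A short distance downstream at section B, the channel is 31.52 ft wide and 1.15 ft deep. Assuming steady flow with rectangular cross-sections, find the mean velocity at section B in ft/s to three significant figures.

Q = A₁V₁ = (58.32×1.25) × 1.46 = 106.4 ft³/s
A₂ = 31.52 × 1.15 = 36.25 ft²
V₂ = Q/A₂ = 106.4/36.25 = 2.936 ft/s

2.94 ft/s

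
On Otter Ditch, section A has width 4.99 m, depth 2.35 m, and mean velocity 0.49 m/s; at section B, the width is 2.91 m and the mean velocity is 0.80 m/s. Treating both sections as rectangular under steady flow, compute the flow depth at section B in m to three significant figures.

Q = A₁V₁ = (4.99×2.35) × 0.49 = 5.746 m³/s
d₂ = Q/(b₂ V₂) = 5.746/(2.91×0.80) = 2.468 m

2.47 m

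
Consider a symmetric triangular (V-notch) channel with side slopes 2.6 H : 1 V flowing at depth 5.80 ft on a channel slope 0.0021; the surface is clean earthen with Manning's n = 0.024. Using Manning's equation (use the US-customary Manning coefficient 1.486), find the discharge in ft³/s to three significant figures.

A = z·y² = 2.6×5.80² = 87.46 ft²
P = 2y√(1+z²) = 2×5.80×√(1+2.6²) = 32.31 ft
R = A/P = 87.46/32.31 = 2.707 ft
Q = (1.486/n)·A·R^(2/3)·S^(1/2) = (1.486/0.024) × 87.46 × 2.707^(2/3) × 0.0021^(1/2) = 482.0 ft³/s

482 ft³/s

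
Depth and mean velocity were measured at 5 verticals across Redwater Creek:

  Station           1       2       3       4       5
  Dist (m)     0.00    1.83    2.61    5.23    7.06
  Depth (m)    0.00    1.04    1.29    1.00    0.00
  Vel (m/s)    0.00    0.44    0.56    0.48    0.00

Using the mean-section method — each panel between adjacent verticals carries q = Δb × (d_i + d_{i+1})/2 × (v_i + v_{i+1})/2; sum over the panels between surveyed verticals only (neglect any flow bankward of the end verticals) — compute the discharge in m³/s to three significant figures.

Panel 1-2: Δb = 1.83 m, d̄ = (0.00+1.04)/2 = 0.52, v̄ = (0.00+0.44)/2 = 0.22 → q = 1.83×0.52×0.22 = 0.2094 m³/s
Panel 2-3: Δb = 0.78 m, d̄ = (1.04+1.29)/2 = 1.165, v̄ = (0.44+0.56)/2 = 0.5 → q = 0.78×1.165×0.5 = 0.4544 m³/s
Panel 3-4: Δb = 2.62 m, d̄ = (1.29+1.00)/2 = 1.145, v̄ = (0.56+0.48)/2 = 0.52 → q = 2.62×1.145×0.52 = 1.560 m³/s
Panel 4-5: Δb = 1.83 m, d̄ = (1.00+0.00)/2 = 0.5, v̄ = (0.48+0.00)/2 = 0.24 → q = 1.83×0.5×0.24 = 0.2196 m³/s
Q = Σ q = 2.443 m³/s

2.44 m³/s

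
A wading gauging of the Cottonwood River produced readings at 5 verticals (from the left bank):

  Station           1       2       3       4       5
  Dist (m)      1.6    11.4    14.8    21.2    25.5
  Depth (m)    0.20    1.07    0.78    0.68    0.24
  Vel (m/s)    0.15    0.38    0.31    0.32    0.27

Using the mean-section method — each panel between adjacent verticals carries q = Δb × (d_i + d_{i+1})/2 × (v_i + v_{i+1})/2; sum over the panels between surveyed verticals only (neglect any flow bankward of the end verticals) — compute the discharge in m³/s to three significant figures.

4.79 m³/s

Panel 1-2: Δb = 9.8 m, d̄ = (0.20+1.07)/2 = 0.635, v̄ = (0.15+0.38)/2 = 0.265 → q = 9.8×0.635×0.265 = 1.649 m³/s
Panel 2-3: Δb = 3.4 m, d̄ = (1.07+0.78)/2 = 0.925, v̄ = (0.38+0.31)/2 = 0.345 → q = 3.4×0.925×0.345 = 1.085 m³/s
Panel 3-4: Δb = 6.4 m, d̄ = (0.78+0.68)/2 = 0.73, v̄ = (0.31+0.32)/2 = 0.315 → q = 6.4×0.73×0.315 = 1.472 m³/s
Panel 4-5: Δb = 4.3 m, d̄ = (0.68+0.24)/2 = 0.46, v̄ = (0.32+0.27)/2 = 0.295 → q = 4.3×0.46×0.295 = 0.5835 m³/s
Q = Σ q = 4.789 m³/s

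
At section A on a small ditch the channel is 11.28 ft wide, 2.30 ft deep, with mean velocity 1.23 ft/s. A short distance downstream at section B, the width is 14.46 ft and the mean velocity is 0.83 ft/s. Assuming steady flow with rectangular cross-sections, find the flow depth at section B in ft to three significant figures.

2.66 ft

Q = A₁V₁ = (11.28×2.30) × 1.23 = 31.91 ft³/s
d₂ = Q/(b₂ V₂) = 31.91/(14.46×0.83) = 2.659 ft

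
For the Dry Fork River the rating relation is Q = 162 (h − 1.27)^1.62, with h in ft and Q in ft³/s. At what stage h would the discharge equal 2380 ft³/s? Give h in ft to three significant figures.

6.52 ft

h − h₀ = (Q/C)^(1/b) = (2380/162)^(1/1.62) = 5.253 ft
h = 1.27 + 5.253 = 6.523 ft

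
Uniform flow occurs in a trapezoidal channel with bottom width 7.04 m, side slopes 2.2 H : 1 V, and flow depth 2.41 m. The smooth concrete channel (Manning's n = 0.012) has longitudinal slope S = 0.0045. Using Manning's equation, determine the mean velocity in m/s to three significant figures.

A = (b + z·y)·y = (7.04 + 2.2×2.41)×2.41 = 29.74 m²
P = b + 2y√(1+z²) = 7.04 + 2×2.41×√(1+2.2²) = 18.69 m
R = A/P = 29.74/18.69 = 1.592 m
Q = (1/n)·A·R^(2/3)·S^(1/2) = (1/0.012) × 29.74 × 1.592^(2/3) × 0.0045^(1/2) = 226.7 m³/s
V = Q/A = 226.7/29.74 = 7.621 m/s

7.62 m/s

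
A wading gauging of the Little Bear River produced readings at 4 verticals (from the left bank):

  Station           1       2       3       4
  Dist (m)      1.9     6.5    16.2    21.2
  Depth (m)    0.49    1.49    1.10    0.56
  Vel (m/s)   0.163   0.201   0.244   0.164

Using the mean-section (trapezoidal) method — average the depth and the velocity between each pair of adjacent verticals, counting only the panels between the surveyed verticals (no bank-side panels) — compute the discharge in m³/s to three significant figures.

4.47 m³/s

Panel 1-2: Δb = 4.6 m, d̄ = (0.49+1.49)/2 = 0.99, v̄ = (0.163+0.201)/2 = 0.182 → q = 4.6×0.99×0.182 = 0.8288 m³/s
Panel 2-3: Δb = 9.7 m, d̄ = (1.49+1.10)/2 = 1.295, v̄ = (0.201+0.244)/2 = 0.2225 → q = 9.7×1.295×0.2225 = 2.795 m³/s
Panel 3-4: Δb = 5 m, d̄ = (1.10+0.56)/2 = 0.83, v̄ = (0.244+0.164)/2 = 0.204 → q = 5×0.83×0.204 = 0.8466 m³/s
Q = Σ q = 4.470 m³/s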